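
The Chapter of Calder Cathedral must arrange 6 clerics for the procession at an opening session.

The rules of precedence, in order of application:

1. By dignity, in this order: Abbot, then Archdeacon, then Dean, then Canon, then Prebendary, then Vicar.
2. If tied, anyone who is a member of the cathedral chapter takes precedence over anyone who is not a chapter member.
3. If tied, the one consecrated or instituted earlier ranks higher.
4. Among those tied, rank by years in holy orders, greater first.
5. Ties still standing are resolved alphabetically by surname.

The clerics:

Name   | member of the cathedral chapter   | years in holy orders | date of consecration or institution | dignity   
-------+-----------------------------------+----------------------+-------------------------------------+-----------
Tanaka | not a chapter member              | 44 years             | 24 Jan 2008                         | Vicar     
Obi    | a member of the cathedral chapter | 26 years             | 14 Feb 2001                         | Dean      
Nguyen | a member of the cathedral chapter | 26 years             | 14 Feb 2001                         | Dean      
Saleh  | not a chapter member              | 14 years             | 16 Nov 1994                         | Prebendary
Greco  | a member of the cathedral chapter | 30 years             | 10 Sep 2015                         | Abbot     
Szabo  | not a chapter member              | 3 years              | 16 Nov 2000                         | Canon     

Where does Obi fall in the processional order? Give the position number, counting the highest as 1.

3

By dignity: Greco (Abbot); then Nguyen and Obi (Dean); then Szabo (Canon); then Saleh (Prebendary); then Tanaka (Vicar).
Nguyen and Obi are each a member of the cathedral chapter, so the next rule applies.
Nguyen and Obi both have date of consecration or institution 14 Feb 2001, so the next rule applies.
Nguyen and Obi both have years in holy orders 26 years, so the next rule applies.
Among Nguyen and Obi, alphabetically by surname: Nguyen before Obi.
Order: Greco, Nguyen, Obi, Szabo, Saleh, Tanaka. So position 3.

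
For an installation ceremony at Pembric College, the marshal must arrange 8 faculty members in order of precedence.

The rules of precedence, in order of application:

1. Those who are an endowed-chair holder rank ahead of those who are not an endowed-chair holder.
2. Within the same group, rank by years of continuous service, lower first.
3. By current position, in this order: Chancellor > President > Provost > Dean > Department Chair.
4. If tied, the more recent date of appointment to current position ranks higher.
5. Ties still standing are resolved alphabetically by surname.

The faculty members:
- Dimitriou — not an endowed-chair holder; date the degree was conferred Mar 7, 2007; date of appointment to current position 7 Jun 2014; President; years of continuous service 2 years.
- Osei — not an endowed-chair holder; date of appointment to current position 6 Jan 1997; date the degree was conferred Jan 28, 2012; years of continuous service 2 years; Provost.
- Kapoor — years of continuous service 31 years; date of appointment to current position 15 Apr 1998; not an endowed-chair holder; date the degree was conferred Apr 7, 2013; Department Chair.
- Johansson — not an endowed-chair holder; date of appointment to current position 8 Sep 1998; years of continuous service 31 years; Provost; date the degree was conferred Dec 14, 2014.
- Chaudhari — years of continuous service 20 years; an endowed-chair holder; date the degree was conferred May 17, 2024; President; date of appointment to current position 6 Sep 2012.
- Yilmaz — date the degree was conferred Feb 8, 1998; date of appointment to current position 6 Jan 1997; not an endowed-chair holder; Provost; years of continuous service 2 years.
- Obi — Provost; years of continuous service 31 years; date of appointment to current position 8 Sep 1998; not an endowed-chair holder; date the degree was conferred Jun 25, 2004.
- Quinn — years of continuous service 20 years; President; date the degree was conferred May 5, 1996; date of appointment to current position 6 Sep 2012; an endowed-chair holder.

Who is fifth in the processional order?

Yilmaz

By the first rule: Chaudhari and Quinn (both an endowed-chair holder); then Dimitriou, Osei, Yilmaz, Johansson, Obi and Kapoor (each not an endowed-chair holder).
Chaudhari and Quinn both have years of continuous service 20 years, so the next rule applies.
Chaudhari and Quinn are each President, so the next rule applies.
Chaudhari and Quinn both have date of appointment to current position 6 Sep 2012, so the next rule applies.
Among Chaudhari and Quinn, alphabetically by surname: Chaudhari before Quinn.
Among Dimitriou, Osei, Yilmaz, Johansson, Obi and Kapoor, by years of continuous service (lower first): Dimitriou, Osei and Yilmaz (2 years) before Johansson, Obi and Kapoor (31 years).
Among Dimitriou, Osei and Yilmaz, by current position: Dimitriou (President) before Osei and Yilmaz (Provost).
Osei and Yilmaz both have date of appointment to current position 6 Jan 1997, so the next rule applies.
Among Osei and Yilmaz, alphabetically by surname: Osei before Yilmaz.
Among Johansson, Obi and Kapoor, by current position: Johansson and Obi (Provost) before Kapoor (Department Chair).
Johansson and Obi both have date of appointment to current position 8 Sep 1998, so the next rule applies.
Among Johansson and Obi, alphabetically by surname: Johansson before Obi.
Order: Chaudhari, Quinn, Dimitriou, Osei, Yilmaz, Johansson, Obi, Kapoor.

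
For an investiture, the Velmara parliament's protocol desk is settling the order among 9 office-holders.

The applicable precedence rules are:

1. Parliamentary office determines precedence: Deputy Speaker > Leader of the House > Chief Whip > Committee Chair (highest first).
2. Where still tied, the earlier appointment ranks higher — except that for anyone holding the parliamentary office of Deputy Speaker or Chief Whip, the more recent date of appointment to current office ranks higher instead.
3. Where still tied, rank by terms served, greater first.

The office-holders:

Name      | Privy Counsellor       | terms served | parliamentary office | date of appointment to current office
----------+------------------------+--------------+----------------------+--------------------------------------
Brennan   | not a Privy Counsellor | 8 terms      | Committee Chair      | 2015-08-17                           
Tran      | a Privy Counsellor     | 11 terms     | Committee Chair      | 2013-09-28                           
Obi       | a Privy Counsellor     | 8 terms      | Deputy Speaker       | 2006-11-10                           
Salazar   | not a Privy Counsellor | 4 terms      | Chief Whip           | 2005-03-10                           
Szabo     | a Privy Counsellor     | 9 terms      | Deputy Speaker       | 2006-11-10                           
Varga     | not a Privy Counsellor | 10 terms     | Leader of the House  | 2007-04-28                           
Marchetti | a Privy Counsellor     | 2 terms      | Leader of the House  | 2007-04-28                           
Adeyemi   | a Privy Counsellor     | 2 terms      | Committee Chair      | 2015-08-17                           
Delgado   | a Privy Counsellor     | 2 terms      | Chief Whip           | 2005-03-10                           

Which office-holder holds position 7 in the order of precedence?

Tran

By parliamentary office: Szabo and Obi (Deputy Speaker); then Varga and Marchetti (Leader of the House); then Salazar and Delgado (Chief Whip); then Tran, Brennan and Adeyemi (Committee Chair).
Szabo and Obi both have date of appointment to current office 2006-11-10, so the next rule applies.
Among Szabo and Obi, by terms served (higher first): Szabo (9 terms) before Obi (8 terms).
Varga and Marchetti both have date of appointment to current office 2007-04-28, so the next rule applies.
Among Varga and Marchetti, by terms served (higher first): Varga (10 terms) before Marchetti (2 terms).
Salazar and Delgado both have date of appointment to current office 2005-03-10, so the next rule applies.
Among Salazar and Delgado, by terms served (higher first): Salazar (4 terms) before Delgado (2 terms).
Among Tran, Brennan and Adeyemi, by date of appointment to current office (earlier first): Tran (2013-09-28) before Brennan and Adeyemi (2015-08-17).
Among Brennan and Adeyemi, by terms served (higher first): Brennan (8 terms) before Adeyemi (2 terms).
Order: Szabo, Obi, Varga, Marchetti, Salazar, Delgado, Tran, Brennan, Adeyemi.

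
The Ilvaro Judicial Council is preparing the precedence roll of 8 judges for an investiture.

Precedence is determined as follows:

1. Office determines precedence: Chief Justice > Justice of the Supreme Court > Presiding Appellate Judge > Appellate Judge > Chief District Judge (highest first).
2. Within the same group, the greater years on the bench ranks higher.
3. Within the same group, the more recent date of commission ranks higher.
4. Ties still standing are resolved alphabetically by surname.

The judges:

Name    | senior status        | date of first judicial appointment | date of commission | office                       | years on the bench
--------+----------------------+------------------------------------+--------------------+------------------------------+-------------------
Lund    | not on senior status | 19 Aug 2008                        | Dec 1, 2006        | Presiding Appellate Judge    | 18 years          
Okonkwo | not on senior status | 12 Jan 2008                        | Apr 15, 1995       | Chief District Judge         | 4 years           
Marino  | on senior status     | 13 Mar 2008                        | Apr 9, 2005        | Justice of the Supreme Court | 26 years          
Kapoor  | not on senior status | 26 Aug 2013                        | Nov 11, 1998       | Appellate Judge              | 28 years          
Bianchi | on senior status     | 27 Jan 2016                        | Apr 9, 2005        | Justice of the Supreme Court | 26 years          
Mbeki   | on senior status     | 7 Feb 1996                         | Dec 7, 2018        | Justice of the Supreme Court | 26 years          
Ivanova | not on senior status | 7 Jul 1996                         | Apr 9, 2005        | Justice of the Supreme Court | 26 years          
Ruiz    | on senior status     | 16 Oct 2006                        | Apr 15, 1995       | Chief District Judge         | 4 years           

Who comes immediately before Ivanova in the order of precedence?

Bianchi

By office: Mbeki, Bianchi, Ivanova and Marino (Justice of the Supreme Court); then Lund (Presiding Appellate Judge); then Kapoor (Appellate Judge); then Okonkwo and Ruiz (Chief District Judge).
Mbeki, Bianchi, Ivanova and Marino all have years on the bench 26 years, so the next rule applies.
Among Mbeki, Bianchi, Ivanova and Marino, by date of commission (later first): Mbeki (Dec 7, 2018) before Bianchi, Ivanova and Marino (Apr 9, 2005).
Among Bianchi, Ivanova and Marino, alphabetically by surname: Bianchi before Ivanova before Marino.
Okonkwo and Ruiz both have years on the bench 4 years, so the next rule applies.
Okonkwo and Ruiz both have date of commission Apr 15, 1995, so the next rule applies.
Among Okonkwo and Ruiz, alphabetically by surname: Okonkwo before Ruiz.
Order: Mbeki, Bianchi, Ivanova, Marino, Lund, Kapoor, Okonkwo, Ruiz.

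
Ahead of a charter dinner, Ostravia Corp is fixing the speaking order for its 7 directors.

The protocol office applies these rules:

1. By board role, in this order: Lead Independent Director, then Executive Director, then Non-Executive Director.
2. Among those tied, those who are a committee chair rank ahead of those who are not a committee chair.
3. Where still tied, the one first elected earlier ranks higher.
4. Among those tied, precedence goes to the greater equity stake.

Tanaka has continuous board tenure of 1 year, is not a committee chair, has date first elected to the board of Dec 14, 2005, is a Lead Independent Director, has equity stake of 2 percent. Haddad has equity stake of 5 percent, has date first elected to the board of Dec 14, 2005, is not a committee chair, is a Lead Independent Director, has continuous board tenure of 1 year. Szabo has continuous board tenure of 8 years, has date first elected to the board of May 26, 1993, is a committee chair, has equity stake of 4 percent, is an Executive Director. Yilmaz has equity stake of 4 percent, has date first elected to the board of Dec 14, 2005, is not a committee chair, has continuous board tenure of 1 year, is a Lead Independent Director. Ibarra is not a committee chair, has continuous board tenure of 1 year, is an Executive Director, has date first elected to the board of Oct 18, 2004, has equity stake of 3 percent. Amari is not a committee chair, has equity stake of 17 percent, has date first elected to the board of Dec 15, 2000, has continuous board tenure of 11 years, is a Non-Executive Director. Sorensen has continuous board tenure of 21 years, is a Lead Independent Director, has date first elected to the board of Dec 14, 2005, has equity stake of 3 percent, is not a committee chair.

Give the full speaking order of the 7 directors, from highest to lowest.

Haddad, Yilmaz, Sorensen, Tanaka, Szabo, Ibarra, Amari

By board role: Haddad, Yilmaz, Sorensen and Tanaka (Lead Independent Director); then Szabo and Ibarra (Executive Director); then Amari (Non-Executive Director).
Haddad, Yilmaz, Sorensen and Tanaka are each not a committee chair, so the next rule applies.
Haddad, Yilmaz, Sorensen and Tanaka all have date first elected to the board Dec 14, 2005, so the next rule applies.
Among Haddad, Yilmaz, Sorensen and Tanaka, by equity stake (higher first): Haddad (5 percent) before Yilmaz (4 percent) before Sorensen (3 percent) before Tanaka (2 percent).
Among Szabo and Ibarra, a committee chair before not a committee chair: Szabo (a committee chair) before Ibarra (not a committee chair).
Full order: Haddad, Yilmaz, Sorensen, Tanaka, Szabo, Ibarra, Amari.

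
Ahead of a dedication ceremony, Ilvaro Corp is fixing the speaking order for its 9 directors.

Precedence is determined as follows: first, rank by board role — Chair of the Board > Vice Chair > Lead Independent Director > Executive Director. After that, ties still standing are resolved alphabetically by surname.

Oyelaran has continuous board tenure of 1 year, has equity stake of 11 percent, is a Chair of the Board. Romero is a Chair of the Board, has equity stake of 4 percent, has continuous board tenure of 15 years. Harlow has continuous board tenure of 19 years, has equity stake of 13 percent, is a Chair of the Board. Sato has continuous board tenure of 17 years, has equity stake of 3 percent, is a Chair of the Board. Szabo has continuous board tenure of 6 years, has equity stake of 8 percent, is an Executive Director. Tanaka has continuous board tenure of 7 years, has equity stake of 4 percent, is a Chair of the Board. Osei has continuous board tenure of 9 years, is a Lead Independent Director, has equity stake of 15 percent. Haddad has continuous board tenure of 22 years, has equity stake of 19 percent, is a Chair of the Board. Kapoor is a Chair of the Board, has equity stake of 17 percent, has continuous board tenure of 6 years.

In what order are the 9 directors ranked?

By board role: Haddad, Harlow, Kapoor, Oyelaran, Romero, Sato and Tanaka (Chair of the Board); then Osei (Lead Independent Director); then Szabo (Executive Director).
Among Haddad, Harlow, Kapoor, Oyelaran, Romero, Sato and Tanaka, alphabetically by surname: Haddad before Harlow before Kapoor before Oyelaran before Romero before Sato before Tanaka.
Full order: Haddad, Harlow, Kapoor, Oyelaran, Romero, Sato, Tanaka, Osei, Szabo.

Haddad, Harlow, Kapoor, Oyelaran, Romero, Sato, Tanaka, Osei, Szabo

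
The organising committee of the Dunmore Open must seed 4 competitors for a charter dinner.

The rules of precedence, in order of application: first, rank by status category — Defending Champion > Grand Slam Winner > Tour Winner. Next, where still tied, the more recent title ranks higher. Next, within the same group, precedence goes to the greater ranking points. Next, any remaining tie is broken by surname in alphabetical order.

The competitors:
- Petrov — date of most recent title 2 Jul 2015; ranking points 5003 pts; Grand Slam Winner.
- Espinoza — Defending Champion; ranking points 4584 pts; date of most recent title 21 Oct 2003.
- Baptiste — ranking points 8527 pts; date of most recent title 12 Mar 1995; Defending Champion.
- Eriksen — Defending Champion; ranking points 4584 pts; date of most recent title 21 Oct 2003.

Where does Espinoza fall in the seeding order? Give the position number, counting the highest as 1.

By status category: Eriksen, Espinoza and Baptiste (Defending Champion); then Petrov (Grand Slam Winner).
Among Eriksen, Espinoza and Baptiste, by date of most recent title (later first): Eriksen and Espinoza (21 Oct 2003) before Baptiste (12 Mar 1995).
Eriksen and Espinoza both have ranking points 4584 pts, so the next rule applies.
Among Eriksen and Espinoza, alphabetically by surname: Eriksen before Espinoza.
Order: Eriksen, Espinoza, Baptiste, Petrov. So position 2.

2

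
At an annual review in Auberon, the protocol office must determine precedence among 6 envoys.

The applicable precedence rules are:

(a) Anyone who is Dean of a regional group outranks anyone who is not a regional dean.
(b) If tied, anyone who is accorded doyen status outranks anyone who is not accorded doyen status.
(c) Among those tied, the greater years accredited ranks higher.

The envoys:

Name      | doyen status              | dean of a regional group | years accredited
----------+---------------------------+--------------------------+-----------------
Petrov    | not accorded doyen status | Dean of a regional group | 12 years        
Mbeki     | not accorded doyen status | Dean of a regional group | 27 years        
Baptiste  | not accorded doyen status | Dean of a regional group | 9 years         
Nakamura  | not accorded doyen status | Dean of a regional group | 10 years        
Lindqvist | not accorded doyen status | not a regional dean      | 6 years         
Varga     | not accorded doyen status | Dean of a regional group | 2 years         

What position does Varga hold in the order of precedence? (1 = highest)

By the first rule: Mbeki, Petrov, Nakamura, Baptiste and Varga (each Dean of a regional group); then Lindqvist (not a regional dean).
Mbeki, Petrov, Nakamura, Baptiste and Varga are each not accorded doyen status, so the next rule applies.
Among Mbeki, Petrov, Nakamura, Baptiste and Varga, by years accredited (higher first): Mbeki (27 years) before Petrov (12 years) before Nakamura (10 years) before Baptiste (9 years) before Varga (2 years).
Order: Mbeki, Petrov, Nakamura, Baptiste, Varga, Lindqvist. So position 5.

5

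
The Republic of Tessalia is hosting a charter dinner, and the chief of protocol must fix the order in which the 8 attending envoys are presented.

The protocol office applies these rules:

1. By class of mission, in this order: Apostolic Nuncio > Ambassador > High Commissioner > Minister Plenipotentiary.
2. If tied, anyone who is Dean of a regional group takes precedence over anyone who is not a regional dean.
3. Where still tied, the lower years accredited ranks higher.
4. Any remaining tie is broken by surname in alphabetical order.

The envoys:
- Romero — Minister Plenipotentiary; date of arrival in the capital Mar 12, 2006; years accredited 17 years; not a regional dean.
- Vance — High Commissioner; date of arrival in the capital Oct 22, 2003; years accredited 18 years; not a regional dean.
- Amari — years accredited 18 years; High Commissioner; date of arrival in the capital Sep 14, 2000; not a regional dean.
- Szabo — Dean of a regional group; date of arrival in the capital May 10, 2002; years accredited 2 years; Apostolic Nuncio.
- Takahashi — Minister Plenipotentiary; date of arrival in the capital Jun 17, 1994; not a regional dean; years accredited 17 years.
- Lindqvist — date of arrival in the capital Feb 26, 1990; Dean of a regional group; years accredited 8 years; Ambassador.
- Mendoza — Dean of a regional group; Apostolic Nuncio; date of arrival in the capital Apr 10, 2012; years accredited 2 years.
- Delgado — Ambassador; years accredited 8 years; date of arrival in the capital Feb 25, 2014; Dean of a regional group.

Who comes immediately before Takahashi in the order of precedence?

By class of mission: Mendoza and Szabo (Apostolic Nuncio); then Delgado and Lindqvist (Ambassador); then Amari and Vance (High Commissioner); then Romero and Takahashi (Minister Plenipotentiary).
Mendoza and Szabo are each Dean of a regional group, so the next rule applies.
Mendoza and Szabo both have years accredited 2 years, so the next rule applies.
Among Mendoza and Szabo, alphabetically by surname: Mendoza before Szabo.
Delgado and Lindqvist are each Dean of a regional group, so the next rule applies.
Delgado and Lindqvist both have years accredited 8 years, so the next rule applies.
Among Delgado and Lindqvist, alphabetically by surname: Delgado before Lindqvist.
Amari and Vance are each not a regional dean, so the next rule applies.
Amari and Vance both have years accredited 18 years, so the next rule applies.
Among Amari and Vance, alphabetically by surname: Amari before Vance.
Romero and Takahashi are each not a regional dean, so the next rule applies.
Romero and Takahashi both have years accredited 17 years, so the next rule applies.
Among Romero and Takahashi, alphabetically by surname: Romero before Takahashi.
Order: Mendoza, Szabo, Delgado, Lindqvist, Amari, Vance, Romero, Takahashi.

Romero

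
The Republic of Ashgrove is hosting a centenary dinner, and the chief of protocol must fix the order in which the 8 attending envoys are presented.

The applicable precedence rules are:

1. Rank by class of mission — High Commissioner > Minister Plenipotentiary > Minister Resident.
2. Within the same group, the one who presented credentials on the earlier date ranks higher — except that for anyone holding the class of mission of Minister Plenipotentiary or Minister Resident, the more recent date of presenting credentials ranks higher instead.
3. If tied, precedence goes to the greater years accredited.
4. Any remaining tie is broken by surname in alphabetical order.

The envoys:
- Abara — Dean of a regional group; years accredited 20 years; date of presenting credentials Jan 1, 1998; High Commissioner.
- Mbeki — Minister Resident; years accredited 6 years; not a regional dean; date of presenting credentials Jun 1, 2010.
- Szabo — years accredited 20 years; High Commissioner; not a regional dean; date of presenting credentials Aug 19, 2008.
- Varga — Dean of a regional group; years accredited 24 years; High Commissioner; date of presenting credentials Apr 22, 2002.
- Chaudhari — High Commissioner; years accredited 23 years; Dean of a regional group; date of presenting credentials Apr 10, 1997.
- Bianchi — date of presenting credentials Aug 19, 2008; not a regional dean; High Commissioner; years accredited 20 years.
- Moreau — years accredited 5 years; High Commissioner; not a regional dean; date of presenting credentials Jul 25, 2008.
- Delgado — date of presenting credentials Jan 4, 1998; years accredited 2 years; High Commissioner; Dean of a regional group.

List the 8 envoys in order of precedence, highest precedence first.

By class of mission: Chaudhari, Abara, Delgado, Varga, Moreau, Bianchi and Szabo (High Commissioner); then Mbeki (Minister Resident).
Among Chaudhari, Abara, Delgado, Varga, Moreau, Bianchi and Szabo, by date of presenting credentials (earlier first): Chaudhari (Apr 10, 1997) before Abara (Jan 1, 1998) before Delgado (Jan 4, 1998) before Varga (Apr 22, 2002) before Moreau (Jul 25, 2008) before Bianchi and Szabo (Aug 19, 2008).
Bianchi and Szabo both have years accredited 20 years, so the next rule applies.
Among Bianchi and Szabo, alphabetically by surname: Bianchi before Szabo.
Full order: Chaudhari, Abara, Delgado, Varga, Moreau, Bianchi, Szabo, Mbeki.

Chaudhari, Abara, Delgado, Varga, Moreau, Bianchi, Szabo, Mbeki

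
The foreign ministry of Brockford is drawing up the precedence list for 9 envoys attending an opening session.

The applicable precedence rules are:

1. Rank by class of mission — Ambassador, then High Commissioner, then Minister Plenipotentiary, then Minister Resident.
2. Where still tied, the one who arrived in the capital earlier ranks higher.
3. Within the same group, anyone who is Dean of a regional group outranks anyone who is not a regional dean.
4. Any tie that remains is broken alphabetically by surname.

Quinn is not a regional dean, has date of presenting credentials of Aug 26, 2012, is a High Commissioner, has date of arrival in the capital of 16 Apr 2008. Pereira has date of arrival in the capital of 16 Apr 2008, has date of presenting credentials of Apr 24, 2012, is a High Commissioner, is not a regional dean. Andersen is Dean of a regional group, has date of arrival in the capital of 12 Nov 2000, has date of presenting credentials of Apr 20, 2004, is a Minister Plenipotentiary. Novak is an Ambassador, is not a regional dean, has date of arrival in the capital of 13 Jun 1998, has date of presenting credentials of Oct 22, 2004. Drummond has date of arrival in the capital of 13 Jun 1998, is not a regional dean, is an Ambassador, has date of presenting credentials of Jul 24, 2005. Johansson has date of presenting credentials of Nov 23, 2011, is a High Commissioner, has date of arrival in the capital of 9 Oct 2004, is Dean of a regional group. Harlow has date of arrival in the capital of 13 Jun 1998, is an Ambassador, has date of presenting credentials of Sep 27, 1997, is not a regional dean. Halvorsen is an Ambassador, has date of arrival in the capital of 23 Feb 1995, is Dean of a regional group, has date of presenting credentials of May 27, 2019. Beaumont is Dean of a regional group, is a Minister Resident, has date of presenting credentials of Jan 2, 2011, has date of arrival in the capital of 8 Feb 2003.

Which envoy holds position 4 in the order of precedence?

By class of mission: Halvorsen, Drummond, Harlow and Novak (Ambassador); then Johansson, Pereira and Quinn (High Commissioner); then Andersen (Minister Plenipotentiary); then Beaumont (Minister Resident).
Among Halvorsen, Drummond, Harlow and Novak, by date of arrival in the capital (earlier first): Halvorsen (23 Feb 1995) before Drummond, Harlow and Novak (13 Jun 1998).
Drummond, Harlow and Novak are each not a regional dean, so the next rule applies.
Among Drummond, Harlow and Novak, alphabetically by surname: Drummond before Harlow before Novak.
Among Johansson, Pereira and Quinn, by date of arrival in the capital (earlier first): Johansson (9 Oct 2004) before Pereira and Quinn (16 Apr 2008).
Pereira and Quinn are each not a regional dean, so the next rule applies.
Among Pereira and Quinn, alphabetically by surname: Pereira before Quinn.
Order: Halvorsen, Drummond, Harlow, Novak, Johansson, Pereira, Quinn, Andersen, Beaumont.

Novak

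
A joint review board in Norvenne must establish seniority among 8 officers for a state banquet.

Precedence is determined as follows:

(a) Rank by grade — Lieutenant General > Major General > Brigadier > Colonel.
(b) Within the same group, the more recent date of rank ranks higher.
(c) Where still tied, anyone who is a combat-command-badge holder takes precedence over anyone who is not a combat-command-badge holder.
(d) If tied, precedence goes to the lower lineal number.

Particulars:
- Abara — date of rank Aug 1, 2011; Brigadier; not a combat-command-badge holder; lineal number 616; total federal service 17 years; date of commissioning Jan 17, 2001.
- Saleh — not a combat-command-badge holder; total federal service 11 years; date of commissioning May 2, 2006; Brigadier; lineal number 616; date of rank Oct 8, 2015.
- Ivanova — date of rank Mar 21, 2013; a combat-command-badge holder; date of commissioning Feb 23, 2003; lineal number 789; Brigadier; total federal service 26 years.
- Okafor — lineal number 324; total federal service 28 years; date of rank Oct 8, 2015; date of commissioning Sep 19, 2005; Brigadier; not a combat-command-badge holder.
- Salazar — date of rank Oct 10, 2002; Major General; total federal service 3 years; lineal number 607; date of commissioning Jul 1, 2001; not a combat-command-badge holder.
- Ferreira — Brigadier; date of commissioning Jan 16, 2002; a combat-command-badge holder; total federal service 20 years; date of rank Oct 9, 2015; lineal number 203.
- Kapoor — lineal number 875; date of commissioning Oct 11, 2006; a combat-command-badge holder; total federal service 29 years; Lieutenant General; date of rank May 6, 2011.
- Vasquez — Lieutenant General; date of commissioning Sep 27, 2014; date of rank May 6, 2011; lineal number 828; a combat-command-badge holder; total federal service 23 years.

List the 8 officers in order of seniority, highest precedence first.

Vasquez, Kapoor, Salazar, Ferreira, Okafor, Saleh, Ivanova, Abara

By grade: Vasquez and Kapoor (Lieutenant General); then Salazar (Major General); then Ferreira, Okafor, Saleh, Ivanova and Abara (Brigadier).
Vasquez and Kapoor both have date of rank May 6, 2011, so the next rule applies.
Vasquez and Kapoor are each a combat-command-badge holder, so the next rule applies.
Among Vasquez and Kapoor, by lineal number (lower first): Vasquez (828) before Kapoor (875).
Among Ferreira, Okafor, Saleh, Ivanova and Abara, by date of rank (later first): Ferreira (Oct 9, 2015) before Okafor and Saleh (Oct 8, 2015) before Ivanova (Mar 21, 2013) before Abara (Aug 1, 2011).
Okafor and Saleh are each not a combat-command-badge holder, so the next rule applies.
Among Okafor and Saleh, by lineal number (lower first): Okafor (324) before Saleh (616).
Full order: Vasquez, Kapoor, Salazar, Ferreira, Okafor, Saleh, Ivanova, Abara.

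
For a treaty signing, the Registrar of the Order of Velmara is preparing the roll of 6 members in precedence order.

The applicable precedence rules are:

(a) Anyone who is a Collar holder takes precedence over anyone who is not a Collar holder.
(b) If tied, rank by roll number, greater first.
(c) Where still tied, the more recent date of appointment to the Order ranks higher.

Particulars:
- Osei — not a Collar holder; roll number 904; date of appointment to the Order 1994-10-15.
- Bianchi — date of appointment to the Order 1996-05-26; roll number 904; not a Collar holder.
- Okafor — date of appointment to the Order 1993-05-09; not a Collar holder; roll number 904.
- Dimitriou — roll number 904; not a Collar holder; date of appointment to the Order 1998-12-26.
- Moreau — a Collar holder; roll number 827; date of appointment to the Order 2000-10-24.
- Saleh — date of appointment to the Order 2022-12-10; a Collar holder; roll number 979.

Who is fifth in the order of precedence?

Osei

By the first rule: Saleh and Moreau (both a Collar holder); then Dimitriou, Bianchi, Osei and Okafor (each not a Collar holder).
Among Saleh and Moreau, by roll number (higher first): Saleh (979) before Moreau (827).
Dimitriou, Bianchi, Osei and Okafor all have roll number 904, so the next rule applies.
Among Dimitriou, Bianchi, Osei and Okafor, by date of appointment to the Order (later first): Dimitriou (1998-12-26) before Bianchi (1996-05-26) before Osei (1994-10-15) before Okafor (1993-05-09).
Order: Saleh, Moreau, Dimitriou, Bianchi, Osei, Okafor.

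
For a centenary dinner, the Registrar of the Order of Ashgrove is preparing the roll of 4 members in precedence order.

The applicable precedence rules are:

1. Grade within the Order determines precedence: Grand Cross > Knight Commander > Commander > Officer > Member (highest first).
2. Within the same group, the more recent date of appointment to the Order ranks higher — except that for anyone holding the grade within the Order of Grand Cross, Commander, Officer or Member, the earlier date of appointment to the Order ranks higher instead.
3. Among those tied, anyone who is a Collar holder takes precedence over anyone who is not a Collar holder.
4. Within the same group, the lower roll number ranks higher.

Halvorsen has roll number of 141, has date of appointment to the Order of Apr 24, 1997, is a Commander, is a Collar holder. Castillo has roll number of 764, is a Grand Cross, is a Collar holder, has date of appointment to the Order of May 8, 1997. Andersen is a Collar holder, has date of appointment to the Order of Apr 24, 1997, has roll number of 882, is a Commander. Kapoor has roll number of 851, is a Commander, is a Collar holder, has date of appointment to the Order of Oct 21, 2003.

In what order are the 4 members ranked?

Castillo, Halvorsen, Andersen, Kapoor

By grade within the Order: Castillo (Grand Cross); then Halvorsen, Andersen and Kapoor (Commander).
Among Halvorsen, Andersen and Kapoor, by date of appointment to the Order (earlier first) (reversed rule for this group): Halvorsen and Andersen (Apr 24, 1997) before Kapoor (Oct 21, 2003).
Halvorsen and Andersen are each a Collar holder, so the next rule applies.
Among Halvorsen and Andersen, by roll number (lower first): Halvorsen (141) before Andersen (882).
Full order: Castillo, Halvorsen, Andersen, Kapoor.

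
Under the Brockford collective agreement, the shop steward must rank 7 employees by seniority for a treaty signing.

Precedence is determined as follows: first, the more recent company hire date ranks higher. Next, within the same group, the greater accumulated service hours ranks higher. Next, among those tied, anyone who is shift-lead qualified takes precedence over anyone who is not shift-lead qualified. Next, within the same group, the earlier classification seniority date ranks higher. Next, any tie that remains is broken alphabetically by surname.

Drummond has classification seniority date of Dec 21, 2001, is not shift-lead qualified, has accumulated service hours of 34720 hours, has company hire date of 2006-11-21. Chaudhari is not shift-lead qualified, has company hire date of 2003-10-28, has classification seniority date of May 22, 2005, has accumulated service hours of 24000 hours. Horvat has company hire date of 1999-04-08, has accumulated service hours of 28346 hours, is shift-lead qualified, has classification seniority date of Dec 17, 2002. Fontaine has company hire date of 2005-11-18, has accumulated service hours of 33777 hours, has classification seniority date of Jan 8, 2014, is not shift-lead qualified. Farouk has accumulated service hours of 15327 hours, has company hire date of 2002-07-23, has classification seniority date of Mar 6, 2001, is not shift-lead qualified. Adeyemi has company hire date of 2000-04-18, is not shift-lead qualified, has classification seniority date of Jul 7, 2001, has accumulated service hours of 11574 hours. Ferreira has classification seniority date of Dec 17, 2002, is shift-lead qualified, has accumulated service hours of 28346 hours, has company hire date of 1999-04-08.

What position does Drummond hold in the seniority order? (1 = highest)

By company hire date (later first): Drummond (2006-11-21); then Fontaine (2005-11-18); then Chaudhari (2003-10-28); then Farouk (2002-07-23); then Adeyemi (2000-04-18); then Ferreira and Horvat (both 1999-04-08).
Ferreira and Horvat both have accumulated service hours 28346 hours, so the next rule applies.
Ferreira and Horvat are each shift-lead qualified, so the next rule applies.
Ferreira and Horvat both have classification seniority date Dec 17, 2002, so the next rule applies.
Among Ferreira and Horvat, alphabetically by surname: Ferreira before Horvat.
Order: Drummond, Fontaine, Chaudhari, Farouk, Adeyemi, Ferreira, Horvat. So position 1.

1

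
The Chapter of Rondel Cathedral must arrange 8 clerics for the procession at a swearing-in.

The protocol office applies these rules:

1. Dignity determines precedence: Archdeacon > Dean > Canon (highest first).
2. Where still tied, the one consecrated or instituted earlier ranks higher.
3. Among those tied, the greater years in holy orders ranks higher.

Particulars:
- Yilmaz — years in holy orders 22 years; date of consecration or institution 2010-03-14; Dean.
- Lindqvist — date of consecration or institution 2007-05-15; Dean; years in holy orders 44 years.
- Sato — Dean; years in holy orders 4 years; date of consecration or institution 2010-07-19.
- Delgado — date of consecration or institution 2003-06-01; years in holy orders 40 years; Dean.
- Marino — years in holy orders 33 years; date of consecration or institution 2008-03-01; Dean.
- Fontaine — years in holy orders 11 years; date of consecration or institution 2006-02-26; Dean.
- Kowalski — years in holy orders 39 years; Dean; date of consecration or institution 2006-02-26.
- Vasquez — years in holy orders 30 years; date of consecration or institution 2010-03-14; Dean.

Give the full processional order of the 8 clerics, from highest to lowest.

By dignity: Delgado, Kowalski, Fontaine, Lindqvist, Marino, Vasquez, Yilmaz and Sato (Dean).
Among Delgado, Kowalski, Fontaine, Lindqvist, Marino, Vasquez, Yilmaz and Sato, by date of consecration or institution (earlier first): Delgado (2003-06-01) before Kowalski and Fontaine (2006-02-26) before Lindqvist (2007-05-15) before Marino (2008-03-01) before Vasquez and Yilmaz (2010-03-14) before Sato (2010-07-19).
Among Kowalski and Fontaine, by years in holy orders (higher first): Kowalski (39 years) before Fontaine (11 years).
Among Vasquez and Yilmaz, by years in holy orders (higher first): Vasquez (30 years) before Yilmaz (22 years).
Full order: Delgado, Kowalski, Fontaine, Lindqvist, Marino, Vasquez, Yilmaz, Sato.

Delgado, Kowalski, Fontaine, Lindqvist, Marino, Vasquez, Yilmaz, Sato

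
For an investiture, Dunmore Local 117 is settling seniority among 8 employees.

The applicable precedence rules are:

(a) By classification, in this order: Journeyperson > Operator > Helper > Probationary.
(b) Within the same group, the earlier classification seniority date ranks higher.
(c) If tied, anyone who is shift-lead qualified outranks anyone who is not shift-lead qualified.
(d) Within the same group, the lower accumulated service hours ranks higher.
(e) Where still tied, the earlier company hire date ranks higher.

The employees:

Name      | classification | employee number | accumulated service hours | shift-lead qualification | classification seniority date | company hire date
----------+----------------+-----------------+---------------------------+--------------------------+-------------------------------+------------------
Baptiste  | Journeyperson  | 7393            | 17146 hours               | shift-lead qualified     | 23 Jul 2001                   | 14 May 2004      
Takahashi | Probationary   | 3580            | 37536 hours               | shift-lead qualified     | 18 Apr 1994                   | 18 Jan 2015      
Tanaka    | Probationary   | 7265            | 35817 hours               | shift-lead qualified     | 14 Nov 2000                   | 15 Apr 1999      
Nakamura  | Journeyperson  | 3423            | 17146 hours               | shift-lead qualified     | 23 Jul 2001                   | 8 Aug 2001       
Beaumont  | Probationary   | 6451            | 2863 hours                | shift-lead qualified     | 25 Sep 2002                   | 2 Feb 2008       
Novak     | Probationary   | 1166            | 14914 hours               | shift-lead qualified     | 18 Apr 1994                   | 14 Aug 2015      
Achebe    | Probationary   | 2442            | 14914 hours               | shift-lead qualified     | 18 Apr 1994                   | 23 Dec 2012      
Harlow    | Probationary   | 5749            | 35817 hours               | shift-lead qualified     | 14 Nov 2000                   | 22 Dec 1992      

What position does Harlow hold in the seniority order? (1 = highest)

6

By classification: Nakamura and Baptiste (Journeyperson); then Achebe, Novak, Takahashi, Harlow, Tanaka and Beaumont (Probationary).
Nakamura and Baptiste both have classification seniority date 23 Jul 2001, so the next rule applies.
Nakamura and Baptiste are each shift-lead qualified, so the next rule applies.
Nakamura and Baptiste both have accumulated service hours 17146 hours, so the next rule applies.
Among Nakamura and Baptiste, by company hire date (earlier first): Nakamura (8 Aug 2001) before Baptiste (14 May 2004).
Among Achebe, Novak, Takahashi, Harlow, Tanaka and Beaumont, by classification seniority date (earlier first): Achebe, Novak and Takahashi (18 Apr 1994) before Harlow and Tanaka (14 Nov 2000) before Beaumont (25 Sep 2002).
Achebe, Novak and Takahashi are each shift-lead qualified, so the next rule applies.
Among Achebe, Novak and Takahashi, by accumulated service hours (lower first): Achebe and Novak (14914 hours) before Takahashi (37536 hours).
Among Achebe and Novak, by company hire date (earlier first): Achebe (23 Dec 2012) before Novak (14 Aug 2015).
Harlow and Tanaka are each shift-lead qualified, so the next rule applies.
Harlow and Tanaka both have accumulated service hours 35817 hours, so the next rule applies.
Among Harlow and Tanaka, by company hire date (earlier first): Harlow (22 Dec 1992) before Tanaka (15 Apr 1999).
Order: Nakamura, Baptiste, Achebe, Novak, Takahashi, Harlow, Tanaka, Beaumont. So position 6.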